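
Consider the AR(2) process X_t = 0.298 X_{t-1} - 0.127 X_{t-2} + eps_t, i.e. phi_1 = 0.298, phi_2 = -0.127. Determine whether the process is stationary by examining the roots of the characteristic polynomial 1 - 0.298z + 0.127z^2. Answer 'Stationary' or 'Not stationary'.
\text{Stationary}

The AR(p) characteristic polynomial is P(z) = 1 - 0.298z + 0.127z^2.
Stationarity requires all roots to lie outside the unit circle, i.e. |z| > 1 for every root.
Set 1 + (-0.298) z + (0.127) z^2 = 0, i.e. a z^2 + b z + c = 0 with a = 0.127, b = -0.298, c = 1.
Discriminant D = b^2 - 4ac = (-0.298)^2 - 4*(0.127)*1 = 0.088804 - (0.508) = -0.419196.
D < 0, so the roots are the complex-conjugate pair z = (-b +/- i sqrt(-D)) / (2a) = 1.1732 +/- 2.549i.
For a conjugate pair |z|^2 = z * conj(z) = (product of roots) = c/a = 1/(0.127) = 7.874016, so |z| = sqrt(7.874016) = 2.8061 for both roots.
Moduli of all roots: 2.8061, 2.8061.
All moduli strictly greater than 1? Yes.
Verdict: Stationary.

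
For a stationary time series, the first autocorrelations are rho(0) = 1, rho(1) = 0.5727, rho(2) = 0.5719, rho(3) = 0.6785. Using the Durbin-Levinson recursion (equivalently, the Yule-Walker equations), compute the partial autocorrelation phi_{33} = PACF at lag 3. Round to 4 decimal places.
\phi_{33} = 0.4490

The PACF at lag k is phi_{kk}, the last component of the solution
to the Yule-Walker system G_k phi = r_k where
  (G_k)_{ij} = rho(|i - j|), (r_k)_i = rho(i), i,j = 1..k.
Equivalently, Durbin-Levinson gives phi_{kk} iteratively:
  phi_{11} = rho(1)
  phi_{kk} = [rho(k) - sum_{j=1..k-1} phi_{k-1,j} rho(k-j)]
            / [1 - sum_{j=1..k-1} phi_{k-1,j} rho(j)],
  phi_{k,j} = phi_{k-1,j} - phi_{kk} phi_{k-1,k-j},  j = 1..k-1.
Step k = 1:
  phi_11 = rho(1) = 0.5727.
Step k = 2:
  phi_22 = [rho(2) - phi_11 rho(1)] / [1 - phi_11 rho(1)] = [0.5719 - (0.5727)(0.5727)] / [1 - (0.5727)(0.5727)]
         = 0.24391471 / 0.67201471 = 0.36296.
  Update: phi_21 = phi_11 - phi_22 phi_11 = 0.5727 - (0.36296)(0.5727) = 0.364833.
Step k = 3:
  phi_33 = [rho(3) - phi_21 rho(2) - phi_22 rho(1)] / [1 - phi_21 rho(1) - phi_22 rho(2)]
    numerator   = 0.6785 - (0.364833)(0.5719) - (0.36296)(0.5727) = 0.26198483
    denominator = 1 - (0.364833)(0.5727) - (0.36296)(0.5719) = 0.58348334
  phi_33 = 0.26198483 / 0.58348334 = 0.449.
Therefore phi_{33} = 0.4490.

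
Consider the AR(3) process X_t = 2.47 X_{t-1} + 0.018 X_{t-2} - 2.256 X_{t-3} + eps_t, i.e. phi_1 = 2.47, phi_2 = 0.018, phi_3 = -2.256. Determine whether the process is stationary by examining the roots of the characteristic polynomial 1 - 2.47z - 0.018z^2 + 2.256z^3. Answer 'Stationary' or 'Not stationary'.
\text{Not stationary}

The AR(p) characteristic polynomial is P(z) = 1 - 2.47z - 0.018z^2 + 2.256z^3.
Stationarity requires all roots to lie outside the unit circle, i.e. |z| > 1 for every root.
Degree 3: look for a simple real root z0 first, then factor out (1 - z/z0) and solve the remaining quadratic.
Testing z0 = 0.625: P(0.625) = 1 + (-2.47)(0.625) + (-0.018)(0.625)^2 + (2.256)(0.625)^3
  = 1 + (-1.54375) + (-0.007031) + (0.550781) = 0.  So z_0 = 0.625 is a root, |z_0| = 0.625.
Divide out the factor (1 - 1.6 z) = (1 - z/z0) (since 1/z0 = 1.6):
  P(z) = (1 - 1.6 z)(1 + (-0.87) z + (-1.41) z^2)
  [check: z-coef -0.87 - (1.6) = -2.47; z^2-coef -1.41 - (1.6)(-0.87) = -0.018; z^3-coef -(1.6)(-1.41) = 2.256.]
Remaining roots from the quadratic factor 1 + (-0.87) z + (-1.41) z^2:
  Set 1 + (-0.87) z + (-1.41) z^2 = 0, i.e. a z^2 + b z + c = 0 with a = -1.41, b = -0.87, c = 1.
  Discriminant D = b^2 - 4ac = (-0.87)^2 - 4*(-1.41)*1 = 0.7569 - (-5.64) = 6.3969.
  D >= 0, so the roots are real: z = (-b +/- sqrt(D)) / (2a) = (0.87 +/- 2.529209) / (-2.82).
    z_1 = (0.87 + 2.529209) / (-2.82) = -1.2054,   |z_1| = 1.2054.
    z_2 = (0.87 - 2.529209) / (-2.82) = 0.5884,   |z_2| = 0.5884.
Moduli of all roots: 0.6250, 1.2054, 0.5884.
All moduli strictly greater than 1? No.
Verdict: Not stationary.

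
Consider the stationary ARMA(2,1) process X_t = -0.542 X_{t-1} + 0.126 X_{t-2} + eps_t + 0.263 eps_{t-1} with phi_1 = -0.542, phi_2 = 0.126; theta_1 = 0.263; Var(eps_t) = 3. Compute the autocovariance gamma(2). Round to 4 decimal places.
\gamma(2) = 1.2114

Multiply the model equation by X_{t-k} and take expectations. With theta_0 = psi_0 = 1 and psi_j the MA(infinity) weights, this gives
  gamma(k) - sum_i phi_i gamma(k-i) = c_k,
  c_k = sigma^2 * sum_{j=k..q} theta_j psi_{j-k}   (c_k = 0 for k > q),
using gamma(-m) = gamma(m).
psi-weights needed (psi_j = theta_j + sum_i phi_i psi_{j-i}):
  psi_1 = theta_1 + phi_1 = 0.263 + (-0.542) = -0.279
Right-hand sides:
  c_0 = sigma^2 (1 + theta_1 psi_1) = 3 * (1 + (0.263)(-0.279)) = 3 * 0.926623 = 2.779869
  c_1 = sigma^2 theta_1 = 3 * (0.263) = 0.789
  c_2 = 0
Equations for k = 0, 1, 2 (AR order 2, c_2 = 0):
  (E0) gamma(0) = phi_1 gamma(1) + phi_2 gamma(2) + c_0
  (E1) gamma(1) = phi_1 gamma(0) + phi_2 gamma(1) + c_1
  (E2) gamma(2) = phi_1 gamma(1) + phi_2 gamma(0)
From (E1): gamma(1) = A gamma(0) + B with
  A = phi_1 / (1 - phi_2) = -0.542 / 0.874 = -0.620137,   B = c_1 / (1 - phi_2) = 0.789 / 0.874 = 0.902746.
Insert (E2) into (E0): gamma(0) (1 - phi_2^2) = phi_1 (1 + phi_2) gamma(1) + c_0.
  phi_1 (1 + phi_2) = (-0.542)(1.126) = -0.610292,   1 - phi_2^2 = 0.984124.
Replace gamma(1) by A gamma(0) + B and collect gamma(0):
  gamma(0) [0.984124 - (-0.610292)(-0.620137)] = (-0.610292)(0.902746) + 2.779869
  gamma(0) * 0.605659 = 2.22893
  gamma(0) = 2.22893 / 0.605659 = 3.680173.
  gamma(1) = A gamma(0) + B = (-0.620137)(3.680173) + (0.902746) = -1.379466.
  gamma(2) = phi_1 gamma(1) + phi_2 gamma(0) = (-0.542)(-1.379466) + (0.126)(3.680173) = 1.211373.
Therefore gamma(2) = 1.2114 (to 4 decimal places).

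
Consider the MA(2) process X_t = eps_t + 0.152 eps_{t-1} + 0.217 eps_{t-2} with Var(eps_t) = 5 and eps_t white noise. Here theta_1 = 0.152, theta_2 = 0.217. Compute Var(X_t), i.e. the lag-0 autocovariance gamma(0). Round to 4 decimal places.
\gamma(0) = 5.3510

For an MA(q) process X_t = eps_t + sum_i theta_i eps_{t-i} with
Var(eps_t) = sigma^2, the variance is
  gamma(0) = sigma^2 * (1 + sum_i theta_i^2).
  sum_i theta_i^2 = (0.152)^2 + (0.217)^2 = 0.023104 + 0.047089 = 0.070193.
  gamma(0) = 5 * (1 + 0.070193) = 5 * 1.070193 = 5.350965, which rounds to 5.3510.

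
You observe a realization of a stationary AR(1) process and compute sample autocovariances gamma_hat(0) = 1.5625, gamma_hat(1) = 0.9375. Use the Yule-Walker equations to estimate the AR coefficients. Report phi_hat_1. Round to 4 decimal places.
\hat\phi_{1} = 0.6000

The Yule-Walker equations for an AR(p) process read, in matrix form,
  Gamma_p phi = r_p,   with   (Gamma_p)_{ij} = gamma(|i - j|),
                       (r_p)_i = gamma(i),   i,j = 1..p.
Substitute the sample gammas (Toeplitz matrix and right-hand side of size 1):
  Gamma_p = [[1.5625]]
  r_p     = [0.9375]
With p = 1 this is the single equation gamma(0) phi_1 = gamma(1):
  phi_hat_1 = gamma(1) / gamma(0) = 0.9375 / 1.5625 = 0.6000.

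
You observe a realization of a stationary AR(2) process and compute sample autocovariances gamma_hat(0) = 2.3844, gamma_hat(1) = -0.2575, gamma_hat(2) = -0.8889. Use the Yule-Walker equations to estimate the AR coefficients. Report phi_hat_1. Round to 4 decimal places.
\hat\phi_{1} = -0.1500

The Yule-Walker equations for an AR(p) process read, in matrix form,
  Gamma_p phi = r_p,   with   (Gamma_p)_{ij} = gamma(|i - j|),
                       (r_p)_i = gamma(i),   i,j = 1..p.
Substitute the sample gammas (Toeplitz matrix and right-hand side of size 2):
  Gamma_p = [[2.3844, -0.2575], [-0.2575, 2.3844]]
  r_p     = [-0.2575, -0.8889]
Written out:
  2.3844 phi_1 - 0.2575 phi_2 = -0.2575
  -0.2575 phi_1 + 2.3844 phi_2 = -0.8889
Solve by Cramer's rule:
  det = gamma(0)^2 - gamma(1)^2 = (2.3844)^2 - (-0.2575)^2 = 5.68536336 - 0.06630625 = 5.61905711
  phi_hat_1 = [gamma(1) gamma(0) - gamma(1) gamma(2)] / det = [(-0.2575)(2.3844) - (-0.2575)(-0.8889)] / 5.61905711 = -0.84287475 / 5.61905711 = -0.15
  phi_hat_2 = [gamma(0) gamma(2) - gamma(1)^2] / det = [(2.3844)(-0.8889) - (-0.2575)^2] / 5.61905711 = -2.18579941 / 5.61905711 = -0.389
So phi_hat = [-0.1500, -0.3890].
Therefore phi_hat_1 = -0.1500.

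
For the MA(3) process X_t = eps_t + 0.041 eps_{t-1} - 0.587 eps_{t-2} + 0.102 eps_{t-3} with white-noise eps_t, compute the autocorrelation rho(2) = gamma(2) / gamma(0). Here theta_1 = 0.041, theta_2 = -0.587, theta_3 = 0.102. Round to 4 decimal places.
\rho(2) = -0.4296

For an MA(q) process with theta_0 = 1, the autocovariance is
  gamma(k) = sigma^2 * sum_{i=0..q-k} theta_i * theta_{i+k},
and rho(k) = gamma(k) / gamma(0). Sigma^2 cancels.
  numerator   = (1)*(-0.587) + (0.041)*(0.102) = -0.582818.
  denominator = (1)^2 + (0.041)^2 + (-0.587)^2 + (0.102)^2 = 1.356654.
  rho(2) = -0.582818 / 1.356654 = -0.4296.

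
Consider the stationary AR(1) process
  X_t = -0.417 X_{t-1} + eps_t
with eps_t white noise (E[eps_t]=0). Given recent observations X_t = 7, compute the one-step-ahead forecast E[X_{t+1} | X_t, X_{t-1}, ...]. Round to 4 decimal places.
E[X_{t+1} \mid \mathcal F_t] = -2.9190

For an AR(p) model X_t = c + sum_i phi_i X_{t-i} + eps_t, the
one-step-ahead conditional mean is
  E[X_{t+1} | X_t, ...] = c + sum_i phi_i X_{t+1-i}.
Substitute known values:
  E[X_{t+1} | ...] = (-0.417) * (7)
                   = -2.9190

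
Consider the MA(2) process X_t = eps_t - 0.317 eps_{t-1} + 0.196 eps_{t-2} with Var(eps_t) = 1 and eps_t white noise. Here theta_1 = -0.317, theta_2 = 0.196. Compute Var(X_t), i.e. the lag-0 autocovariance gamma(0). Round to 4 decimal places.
\gamma(0) = 1.1389

For an MA(q) process X_t = eps_t + sum_i theta_i eps_{t-i} with
Var(eps_t) = sigma^2, the variance is
  gamma(0) = sigma^2 * (1 + sum_i theta_i^2).
  sum_i theta_i^2 = (-0.317)^2 + (0.196)^2 = 0.100489 + 0.038416 = 0.138905.
  gamma(0) = 1 * (1 + 0.138905) = 1 * 1.138905 = 1.138905, which rounds to 1.1389.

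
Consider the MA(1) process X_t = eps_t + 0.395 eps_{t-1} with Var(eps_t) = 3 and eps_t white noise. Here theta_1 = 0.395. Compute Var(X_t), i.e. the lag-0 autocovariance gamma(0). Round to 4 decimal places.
\gamma(0) = 3.4681

For an MA(q) process X_t = eps_t + sum_i theta_i eps_{t-i} with
Var(eps_t) = sigma^2, the variance is
  gamma(0) = sigma^2 * (1 + sum_i theta_i^2).
  sum_i theta_i^2 = (0.395)^2 = 0.156025.
  gamma(0) = 3 * (1 + 0.156025) = 3 * 1.156025 = 3.468075, which rounds to 3.4681.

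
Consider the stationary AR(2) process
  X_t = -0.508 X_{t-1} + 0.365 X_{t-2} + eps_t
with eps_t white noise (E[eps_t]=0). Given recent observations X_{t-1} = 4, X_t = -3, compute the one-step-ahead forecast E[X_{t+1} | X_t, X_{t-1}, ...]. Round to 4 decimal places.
E[X_{t+1} \mid \mathcal F_t] = 2.9840

For an AR(p) model X_t = c + sum_i phi_i X_{t-i} + eps_t, the
one-step-ahead conditional mean is
  E[X_{t+1} | X_t, ...] = c + sum_i phi_i X_{t+1-i}.
Substitute known values:
  E[X_{t+1} | ...] = (-0.508) * (-3) + (0.365) * (4)
                   = 2.9840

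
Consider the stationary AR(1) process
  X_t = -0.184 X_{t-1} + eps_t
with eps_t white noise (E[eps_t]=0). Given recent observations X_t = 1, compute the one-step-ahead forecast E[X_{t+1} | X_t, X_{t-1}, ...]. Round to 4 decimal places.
E[X_{t+1} \mid \mathcal F_t] = -0.1840

For an AR(p) model X_t = c + sum_i phi_i X_{t-i} + eps_t, the
one-step-ahead conditional mean is
  E[X_{t+1} | X_t, ...] = c + sum_i phi_i X_{t+1-i}.
Substitute known values:
  E[X_{t+1} | ...] = (-0.184) * (1)
                   = -0.1840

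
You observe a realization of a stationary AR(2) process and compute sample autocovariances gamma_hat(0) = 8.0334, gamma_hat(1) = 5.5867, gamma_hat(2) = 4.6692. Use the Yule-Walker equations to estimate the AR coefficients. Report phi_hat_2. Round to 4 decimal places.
\hat\phi_{2} = 0.1890

The Yule-Walker equations for an AR(p) process read, in matrix form,
  Gamma_p phi = r_p,   with   (Gamma_p)_{ij} = gamma(|i - j|),
                       (r_p)_i = gamma(i),   i,j = 1..p.
Substitute the sample gammas (Toeplitz matrix and right-hand side of size 2):
  Gamma_p = [[8.0334, 5.5867], [5.5867, 8.0334]]
  r_p     = [5.5867, 4.6692]
Written out:
  8.0334 phi_1 + 5.5867 phi_2 = 5.5867
  5.5867 phi_1 + 8.0334 phi_2 = 4.6692
Solve by Cramer's rule:
  det = gamma(0)^2 - gamma(1)^2 = (8.0334)^2 - (5.5867)^2 = 64.53551556 - 31.21121689 = 33.32429867
  phi_hat_1 = [gamma(1) gamma(0) - gamma(1) gamma(2)] / det = [(5.5867)(8.0334) - (5.5867)(4.6692)] / 33.32429867 = 18.79477614 / 33.32429867 = 0.564
  phi_hat_2 = [gamma(0) gamma(2) - gamma(1)^2] / det = [(8.0334)(4.6692) - (5.5867)^2] / 33.32429867 = 6.29833439 / 33.32429867 = 0.189
So phi_hat = [0.5640, 0.1890].
Therefore phi_hat_2 = 0.1890.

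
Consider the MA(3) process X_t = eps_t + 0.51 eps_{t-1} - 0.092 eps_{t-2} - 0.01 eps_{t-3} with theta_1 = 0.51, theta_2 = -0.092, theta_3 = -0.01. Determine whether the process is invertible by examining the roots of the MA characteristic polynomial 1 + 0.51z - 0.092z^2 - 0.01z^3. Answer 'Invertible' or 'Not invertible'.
\text{Invertible}

The MA(q) characteristic polynomial is P(z) = 1 + 0.51z - 0.092z^2 - 0.01z^3.
Invertibility requires all roots to lie outside the unit circle, i.e. |z| > 1 for every root.
Degree 3: look for a simple real root z0 first, then factor out (1 - z/z0) and solve the remaining quadratic.
Testing z0 = 5: P(5) = 1 + (0.51)(5) + (-0.092)(5)^2 + (-0.01)(5)^3
  = 1 + (2.55) + (-2.3) + (-1.25) = 0.  So z_0 = 5 is a root, |z_0| = 5.
Divide out the factor (1 - 0.2 z) = (1 - z/z0) (since 1/z0 = 0.2):
  P(z) = (1 - 0.2 z)(1 + (0.71) z + (0.05) z^2)
  [check: z-coef 0.71 - (0.2) = 0.51; z^2-coef 0.05 - (0.2)(0.71) = -0.092; z^3-coef -(0.2)(0.05) = -0.01.]
Remaining roots from the quadratic factor 1 + (0.71) z + (0.05) z^2:
  Set 1 + (0.71) z + (0.05) z^2 = 0, i.e. a z^2 + b z + c = 0 with a = 0.05, b = 0.71, c = 1.
  Discriminant D = b^2 - 4ac = (0.71)^2 - 4*(0.05)*1 = 0.5041 - (0.2) = 0.3041.
  D >= 0, so the roots are real: z = (-b +/- sqrt(D)) / (2a) = (-0.71 +/- 0.551453) / (0.1).
    z_1 = (-0.71 + 0.551453) / (0.1) = -1.5855,   |z_1| = 1.5855.
    z_2 = (-0.71 - 0.551453) / (0.1) = -12.6145,   |z_2| = 12.6145.
Moduli of all roots: 5.0000, 1.5855, 12.6145.
All moduli strictly greater than 1? Yes.
Verdict: Invertible.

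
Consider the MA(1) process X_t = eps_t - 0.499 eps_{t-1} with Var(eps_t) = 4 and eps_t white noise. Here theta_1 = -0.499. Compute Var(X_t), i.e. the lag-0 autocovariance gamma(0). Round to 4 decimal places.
\gamma(0) = 4.9960

For an MA(q) process X_t = eps_t + sum_i theta_i eps_{t-i} with
Var(eps_t) = sigma^2, the variance is
  gamma(0) = sigma^2 * (1 + sum_i theta_i^2).
  sum_i theta_i^2 = (-0.499)^2 = 0.249001.
  gamma(0) = 4 * (1 + 0.249001) = 4 * 1.249001 = 4.996004, which rounds to 4.9960.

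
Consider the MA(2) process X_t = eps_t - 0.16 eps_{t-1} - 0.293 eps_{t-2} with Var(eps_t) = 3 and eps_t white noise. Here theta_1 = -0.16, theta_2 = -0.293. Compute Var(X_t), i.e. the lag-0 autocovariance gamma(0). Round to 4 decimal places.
\gamma(0) = 3.3343

For an MA(q) process X_t = eps_t + sum_i theta_i eps_{t-i} with
Var(eps_t) = sigma^2, the variance is
  gamma(0) = sigma^2 * (1 + sum_i theta_i^2).
  sum_i theta_i^2 = (-0.16)^2 + (-0.293)^2 = 0.0256 + 0.085849 = 0.111449.
  gamma(0) = 3 * (1 + 0.111449) = 3 * 1.111449 = 3.334347, which rounds to 3.3343.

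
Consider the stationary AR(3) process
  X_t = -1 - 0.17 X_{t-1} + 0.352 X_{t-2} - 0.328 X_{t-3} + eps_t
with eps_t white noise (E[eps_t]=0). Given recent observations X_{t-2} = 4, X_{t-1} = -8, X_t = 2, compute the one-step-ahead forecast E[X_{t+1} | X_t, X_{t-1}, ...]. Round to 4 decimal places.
E[X_{t+1} \mid \mathcal F_t] = -5.4680

For an AR(p) model X_t = c + sum_i phi_i X_{t-i} + eps_t, the
one-step-ahead conditional mean is
  E[X_{t+1} | X_t, ...] = c + sum_i phi_i X_{t+1-i}.
Substitute known values:
  E[X_{t+1} | ...] = -1 + (-0.17) * (2) + (0.352) * (-8) + (-0.328) * (4)
                   = -5.4680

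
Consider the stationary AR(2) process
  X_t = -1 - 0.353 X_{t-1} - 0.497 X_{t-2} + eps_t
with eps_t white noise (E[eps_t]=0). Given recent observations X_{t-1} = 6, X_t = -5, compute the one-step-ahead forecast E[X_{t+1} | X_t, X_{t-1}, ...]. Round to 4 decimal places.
E[X_{t+1} \mid \mathcal F_t] = -2.2170

For an AR(p) model X_t = c + sum_i phi_i X_{t-i} + eps_t, the
one-step-ahead conditional mean is
  E[X_{t+1} | X_t, ...] = c + sum_i phi_i X_{t+1-i}.
Substitute known values:
  E[X_{t+1} | ...] = -1 + (-0.353) * (-5) + (-0.497) * (6)
                   = -2.2170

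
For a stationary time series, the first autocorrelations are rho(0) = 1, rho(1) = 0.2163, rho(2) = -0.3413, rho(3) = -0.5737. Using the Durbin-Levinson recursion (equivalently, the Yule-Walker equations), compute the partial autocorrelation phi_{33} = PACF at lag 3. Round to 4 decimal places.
\phi_{33} = -0.4801

The PACF at lag k is phi_{kk}, the last component of the solution
to the Yule-Walker system G_k phi = r_k where
  (G_k)_{ij} = rho(|i - j|), (r_k)_i = rho(i), i,j = 1..k.
Equivalently, Durbin-Levinson gives phi_{kk} iteratively:
  phi_{11} = rho(1)
  phi_{kk} = [rho(k) - sum_{j=1..k-1} phi_{k-1,j} rho(k-j)]
            / [1 - sum_{j=1..k-1} phi_{k-1,j} rho(j)],
  phi_{k,j} = phi_{k-1,j} - phi_{kk} phi_{k-1,k-j},  j = 1..k-1.
Step k = 1:
  phi_11 = rho(1) = 0.2163.
Step k = 2:
  phi_22 = [rho(2) - phi_11 rho(1)] / [1 - phi_11 rho(1)] = [-0.3413 - (0.2163)(0.2163)] / [1 - (0.2163)(0.2163)]
         = -0.38808569 / 0.95321431 = -0.407134.
  Update: phi_21 = phi_11 - phi_22 phi_11 = 0.2163 - (-0.407134)(0.2163) = 0.304363.
Step k = 3:
  phi_33 = [rho(3) - phi_21 rho(2) - phi_22 rho(1)] / [1 - phi_21 rho(1) - phi_22 rho(2)]
    numerator   = -0.5737 - (0.304363)(-0.3413) - (-0.407134)(0.2163) = -0.38175788
    denominator = 1 - (0.304363)(0.2163) - (-0.407134)(-0.3413) = 0.79521154
  phi_33 = -0.38175788 / 0.79521154 = -0.4801.
Therefore phi_{33} = -0.4801.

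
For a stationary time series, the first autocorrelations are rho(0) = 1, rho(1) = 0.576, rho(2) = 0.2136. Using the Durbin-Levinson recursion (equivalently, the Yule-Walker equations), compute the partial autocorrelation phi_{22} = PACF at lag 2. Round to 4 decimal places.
\phi_{22} = -0.1769

The PACF at lag k is phi_{kk}, the last component of the solution
to the Yule-Walker system G_k phi = r_k where
  (G_k)_{ij} = rho(|i - j|), (r_k)_i = rho(i), i,j = 1..k.
Equivalently, Durbin-Levinson gives phi_{kk} iteratively:
  phi_{11} = rho(1)
  phi_{kk} = [rho(k) - sum_{j=1..k-1} phi_{k-1,j} rho(k-j)]
            / [1 - sum_{j=1..k-1} phi_{k-1,j} rho(j)],
  phi_{k,j} = phi_{k-1,j} - phi_{kk} phi_{k-1,k-j},  j = 1..k-1.
Step k = 1:
  phi_11 = rho(1) = 0.576.
Step k = 2:
  phi_22 = [rho(2) - phi_11 rho(1)] / [1 - phi_11 rho(1)] = [0.2136 - (0.576)(0.576)] / [1 - (0.576)(0.576)]
         = -0.118176 / 0.668224 = -0.1769.
Therefore phi_{22} = -0.1769.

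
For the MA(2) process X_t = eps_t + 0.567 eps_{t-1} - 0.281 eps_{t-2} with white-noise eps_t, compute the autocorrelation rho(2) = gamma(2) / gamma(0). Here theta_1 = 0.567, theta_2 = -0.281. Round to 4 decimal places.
\rho(2) = -0.2006

For an MA(q) process with theta_0 = 1, the autocovariance is
  gamma(k) = sigma^2 * sum_{i=0..q-k} theta_i * theta_{i+k},
and rho(k) = gamma(k) / gamma(0). Sigma^2 cancels.
  numerator   = (1)*(-0.281) = -0.281.
  denominator = (1)^2 + (0.567)^2 + (-0.281)^2 = 1.40045.
  rho(2) = -0.281 / 1.40045 = -0.2006.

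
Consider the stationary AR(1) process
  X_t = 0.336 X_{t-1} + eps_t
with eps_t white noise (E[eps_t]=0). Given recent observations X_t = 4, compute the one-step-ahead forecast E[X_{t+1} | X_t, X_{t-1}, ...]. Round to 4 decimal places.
E[X_{t+1} \mid \mathcal F_t] = 1.3440

For an AR(p) model X_t = c + sum_i phi_i X_{t-i} + eps_t, the
one-step-ahead conditional mean is
  E[X_{t+1} | X_t, ...] = c + sum_i phi_i X_{t+1-i}.
Substitute known values:
  E[X_{t+1} | ...] = (0.336) * (4)
                   = 1.3440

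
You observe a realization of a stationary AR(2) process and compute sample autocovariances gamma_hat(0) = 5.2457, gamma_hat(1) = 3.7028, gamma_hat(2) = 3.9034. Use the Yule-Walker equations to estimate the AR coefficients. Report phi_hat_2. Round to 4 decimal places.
\hat\phi_{2} = 0.4900

The Yule-Walker equations for an AR(p) process read, in matrix form,
  Gamma_p phi = r_p,   with   (Gamma_p)_{ij} = gamma(|i - j|),
                       (r_p)_i = gamma(i),   i,j = 1..p.
Substitute the sample gammas (Toeplitz matrix and right-hand side of size 2):
  Gamma_p = [[5.2457, 3.7028], [3.7028, 5.2457]]
  r_p     = [3.7028, 3.9034]
Written out:
  5.2457 phi_1 + 3.7028 phi_2 = 3.7028
  3.7028 phi_1 + 5.2457 phi_2 = 3.9034
Solve by Cramer's rule:
  det = gamma(0)^2 - gamma(1)^2 = (5.2457)^2 - (3.7028)^2 = 27.51736849 - 13.71072784 = 13.80664065
  phi_hat_1 = [gamma(1) gamma(0) - gamma(1) gamma(2)] / det = [(3.7028)(5.2457) - (3.7028)(3.9034)] / 13.80664065 = 4.97026844 / 13.80664065 = 0.36
  phi_hat_2 = [gamma(0) gamma(2) - gamma(1)^2] / det = [(5.2457)(3.9034) - (3.7028)^2] / 13.80664065 = 6.76533754 / 13.80664065 = 0.49
So phi_hat = [0.3600, 0.4900].
Therefore phi_hat_2 = 0.4900.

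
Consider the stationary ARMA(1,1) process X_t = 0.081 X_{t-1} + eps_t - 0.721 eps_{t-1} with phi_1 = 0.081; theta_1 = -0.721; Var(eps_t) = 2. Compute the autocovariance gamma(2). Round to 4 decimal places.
\gamma(2) = -0.0983

Multiply the model equation by X_{t-k} and take expectations. With theta_0 = psi_0 = 1 and psi_j the MA(infinity) weights, this gives
  gamma(k) - sum_i phi_i gamma(k-i) = c_k,
  c_k = sigma^2 * sum_{j=k..q} theta_j psi_{j-k}   (c_k = 0 for k > q),
using gamma(-m) = gamma(m).
psi-weights needed (psi_j = theta_j + sum_i phi_i psi_{j-i}):
  psi_1 = theta_1 + phi_1 = -0.721 + (0.081) = -0.64
Right-hand sides:
  c_0 = sigma^2 (1 + theta_1 psi_1) = 2 * (1 + (-0.721)(-0.64)) = 2 * 1.46144 = 2.92288
  c_1 = sigma^2 theta_1 = 2 * (-0.721) = -1.442
  c_2 = 0
Equations for k = 0 and k = 1 (AR order 1):
  gamma(0) = phi_1 gamma(1) + c_0
  gamma(1) = phi_1 gamma(0) + c_1
Substituting the second into the first: gamma(0) (1 - phi_1^2) = c_0 + phi_1 c_1, so
  gamma(0) = (c_0 + phi_1 c_1) / (1 - phi_1^2) = (2.92288 + (0.081)(-1.442)) / (1 - (0.081)^2) = 2.806078 / 0.993439 = 2.82461.
  gamma(1) = phi_1 gamma(0) + c_1 = (0.081)(2.82461) + (-1.442) = -1.213207.
For k = 2 (> q): gamma(2) = phi_1 gamma(1) = (0.081)(-1.213207) = -0.09827.
Therefore gamma(2) = -0.0983 (to 4 decimal places).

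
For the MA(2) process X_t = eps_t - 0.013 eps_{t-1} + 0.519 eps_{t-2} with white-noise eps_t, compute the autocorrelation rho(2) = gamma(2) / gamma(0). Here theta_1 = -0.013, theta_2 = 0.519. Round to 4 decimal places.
\rho(2) = 0.4088

For an MA(q) process with theta_0 = 1, the autocovariance is
  gamma(k) = sigma^2 * sum_{i=0..q-k} theta_i * theta_{i+k},
and rho(k) = gamma(k) / gamma(0). Sigma^2 cancels.
  numerator   = (1)*(0.519) = 0.519.
  denominator = (1)^2 + (-0.013)^2 + (0.519)^2 = 1.26953.
  rho(2) = 0.519 / 1.26953 = 0.4088.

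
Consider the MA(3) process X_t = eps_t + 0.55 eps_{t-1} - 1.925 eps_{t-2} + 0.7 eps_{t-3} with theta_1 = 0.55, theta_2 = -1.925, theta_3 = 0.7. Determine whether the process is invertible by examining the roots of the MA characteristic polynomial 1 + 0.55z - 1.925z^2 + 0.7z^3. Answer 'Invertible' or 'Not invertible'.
\text{Not invertible}

The MA(q) characteristic polynomial is P(z) = 1 + 0.55z - 1.925z^2 + 0.7z^3.
Invertibility requires all roots to lie outside the unit circle, i.e. |z| > 1 for every root.
Degree 3: look for a simple real root z0 first, then factor out (1 - z/z0) and solve the remaining quadratic.
Testing z0 = 2: P(2) = 1 + (0.55)(2) + (-1.925)(2)^2 + (0.7)(2)^3
  = 1 + (1.1) + (-7.7) + (5.6) = 0.  So z_0 = 2 is a root, |z_0| = 2.
Divide out the factor (1 - 0.5 z) = (1 - z/z0) (since 1/z0 = 0.5):
  P(z) = (1 - 0.5 z)(1 + (1.05) z + (-1.4) z^2)
  [check: z-coef 1.05 - (0.5) = 0.55; z^2-coef -1.4 - (0.5)(1.05) = -1.925; z^3-coef -(0.5)(-1.4) = 0.7.]
Remaining roots from the quadratic factor 1 + (1.05) z + (-1.4) z^2:
  Set 1 + (1.05) z + (-1.4) z^2 = 0, i.e. a z^2 + b z + c = 0 with a = -1.4, b = 1.05, c = 1.
  Discriminant D = b^2 - 4ac = (1.05)^2 - 4*(-1.4)*1 = 1.1025 - (-5.6) = 6.7025.
  D >= 0, so the roots are real: z = (-b +/- sqrt(D)) / (2a) = (-1.05 +/- 2.588919) / (-2.8).
    z_1 = (-1.05 + 2.588919) / (-2.8) = -0.5496,   |z_1| = 0.5496.
    z_2 = (-1.05 - 2.588919) / (-2.8) = 1.2996,   |z_2| = 1.2996.
Moduli of all roots: 2.0000, 0.5496, 1.2996.
All moduli strictly greater than 1? No.
Verdict: Not invertible.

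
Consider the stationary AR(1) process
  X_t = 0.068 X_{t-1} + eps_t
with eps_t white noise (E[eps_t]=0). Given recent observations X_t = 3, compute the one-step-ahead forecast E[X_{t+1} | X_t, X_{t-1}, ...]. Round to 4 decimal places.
E[X_{t+1} \mid \mathcal F_t] = 0.2040

For an AR(p) model X_t = c + sum_i phi_i X_{t-i} + eps_t, the
one-step-ahead conditional mean is
  E[X_{t+1} | X_t, ...] = c + sum_i phi_i X_{t+1-i}.
Substitute known values:
  E[X_{t+1} | ...] = (0.068) * (3)
                   = 0.2040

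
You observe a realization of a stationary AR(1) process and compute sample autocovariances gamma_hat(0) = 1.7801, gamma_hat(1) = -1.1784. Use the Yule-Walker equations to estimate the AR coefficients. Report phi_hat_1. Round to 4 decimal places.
\hat\phi_{1} = -0.6620

The Yule-Walker equations for an AR(p) process read, in matrix form,
  Gamma_p phi = r_p,   with   (Gamma_p)_{ij} = gamma(|i - j|),
                       (r_p)_i = gamma(i),   i,j = 1..p.
Substitute the sample gammas (Toeplitz matrix and right-hand side of size 1):
  Gamma_p = [[1.7801]]
  r_p     = [-1.1784]
With p = 1 this is the single equation gamma(0) phi_1 = gamma(1):
  phi_hat_1 = gamma(1) / gamma(0) = -1.1784 / 1.7801 = -0.6620.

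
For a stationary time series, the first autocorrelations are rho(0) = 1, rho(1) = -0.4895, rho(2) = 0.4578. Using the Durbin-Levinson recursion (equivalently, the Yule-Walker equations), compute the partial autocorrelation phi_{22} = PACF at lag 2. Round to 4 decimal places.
\phi_{22} = 0.2869

The PACF at lag k is phi_{kk}, the last component of the solution
to the Yule-Walker system G_k phi = r_k where
  (G_k)_{ij} = rho(|i - j|), (r_k)_i = rho(i), i,j = 1..k.
Equivalently, Durbin-Levinson gives phi_{kk} iteratively:
  phi_{11} = rho(1)
  phi_{kk} = [rho(k) - sum_{j=1..k-1} phi_{k-1,j} rho(k-j)]
            / [1 - sum_{j=1..k-1} phi_{k-1,j} rho(j)],
  phi_{k,j} = phi_{k-1,j} - phi_{kk} phi_{k-1,k-j},  j = 1..k-1.
Step k = 1:
  phi_11 = rho(1) = -0.4895.
Step k = 2:
  phi_22 = [rho(2) - phi_11 rho(1)] / [1 - phi_11 rho(1)] = [0.4578 - (-0.4895)(-0.4895)] / [1 - (-0.4895)(-0.4895)]
         = 0.21818975 / 0.76038975 = 0.2869.
Therefore phi_{22} = 0.2869.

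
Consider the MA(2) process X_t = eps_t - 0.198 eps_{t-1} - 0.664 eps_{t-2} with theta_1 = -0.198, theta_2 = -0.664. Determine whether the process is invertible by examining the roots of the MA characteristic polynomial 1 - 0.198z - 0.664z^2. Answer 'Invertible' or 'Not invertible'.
\text{Invertible}

The MA(q) characteristic polynomial is P(z) = 1 - 0.198z - 0.664z^2.
Invertibility requires all roots to lie outside the unit circle, i.e. |z| > 1 for every root.
Set 1 + (-0.198) z + (-0.664) z^2 = 0, i.e. a z^2 + b z + c = 0 with a = -0.664, b = -0.198, c = 1.
Discriminant D = b^2 - 4ac = (-0.198)^2 - 4*(-0.664)*1 = 0.039204 - (-2.656) = 2.695204.
D >= 0, so the roots are real: z = (-b +/- sqrt(D)) / (2a) = (0.198 +/- 1.641708) / (-1.328).
  z_1 = (0.198 + 1.641708) / (-1.328) = -1.3853,   |z_1| = 1.3853.
  z_2 = (0.198 - 1.641708) / (-1.328) = 1.0871,   |z_2| = 1.0871.
Moduli of all roots: 1.3853, 1.0871.
All moduli strictly greater than 1? Yes.
Verdict: Invertible.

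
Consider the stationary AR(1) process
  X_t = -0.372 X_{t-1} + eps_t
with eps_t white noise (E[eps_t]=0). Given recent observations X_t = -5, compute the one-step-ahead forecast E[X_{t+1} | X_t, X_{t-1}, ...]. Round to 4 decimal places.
E[X_{t+1} \mid \mathcal F_t] = 1.8600

For an AR(p) model X_t = c + sum_i phi_i X_{t-i} + eps_t, the
one-step-ahead conditional mean is
  E[X_{t+1} | X_t, ...] = c + sum_i phi_i X_{t+1-i}.
Substitute known values:
  E[X_{t+1} | ...] = (-0.372) * (-5)
                   = 1.8600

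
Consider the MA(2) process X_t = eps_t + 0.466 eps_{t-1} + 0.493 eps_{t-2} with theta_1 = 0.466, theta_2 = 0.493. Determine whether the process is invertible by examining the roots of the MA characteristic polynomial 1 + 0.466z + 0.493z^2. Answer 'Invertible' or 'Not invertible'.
\text{Invertible}

The MA(q) characteristic polynomial is P(z) = 1 + 0.466z + 0.493z^2.
Invertibility requires all roots to lie outside the unit circle, i.e. |z| > 1 for every root.
Set 1 + (0.466) z + (0.493) z^2 = 0, i.e. a z^2 + b z + c = 0 with a = 0.493, b = 0.466, c = 1.
Discriminant D = b^2 - 4ac = (0.466)^2 - 4*(0.493)*1 = 0.217156 - (1.972) = -1.754844.
D < 0, so the roots are the complex-conjugate pair z = (-b +/- i sqrt(-D)) / (2a) = -0.4726 +/- 1.3435i.
For a conjugate pair |z|^2 = z * conj(z) = (product of roots) = c/a = 1/(0.493) = 2.028398, so |z| = sqrt(2.028398) = 1.4242 for both roots.
Moduli of all roots: 1.4242, 1.4242.
All moduli strictly greater than 1? Yes.
Verdict: Invertible.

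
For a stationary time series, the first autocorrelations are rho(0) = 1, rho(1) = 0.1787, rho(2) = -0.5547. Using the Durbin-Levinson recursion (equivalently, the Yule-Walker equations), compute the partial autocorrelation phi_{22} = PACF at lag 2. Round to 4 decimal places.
\phi_{22} = -0.6060

The PACF at lag k is phi_{kk}, the last component of the solution
to the Yule-Walker system G_k phi = r_k where
  (G_k)_{ij} = rho(|i - j|), (r_k)_i = rho(i), i,j = 1..k.
Equivalently, Durbin-Levinson gives phi_{kk} iteratively:
  phi_{11} = rho(1)
  phi_{kk} = [rho(k) - sum_{j=1..k-1} phi_{k-1,j} rho(k-j)]
            / [1 - sum_{j=1..k-1} phi_{k-1,j} rho(j)],
  phi_{k,j} = phi_{k-1,j} - phi_{kk} phi_{k-1,k-j},  j = 1..k-1.
Step k = 1:
  phi_11 = rho(1) = 0.1787.
Step k = 2:
  phi_22 = [rho(2) - phi_11 rho(1)] / [1 - phi_11 rho(1)] = [-0.5547 - (0.1787)(0.1787)] / [1 - (0.1787)(0.1787)]
         = -0.58663369 / 0.96806631 = -0.606.
Therefore phi_{22} = -0.6060.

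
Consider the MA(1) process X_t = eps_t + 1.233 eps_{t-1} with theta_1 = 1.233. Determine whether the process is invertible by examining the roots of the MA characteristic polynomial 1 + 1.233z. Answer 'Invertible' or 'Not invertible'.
\text{Not invertible}

The MA(q) characteristic polynomial is P(z) = 1 + 1.233z.
Invertibility requires all roots to lie outside the unit circle, i.e. |z| > 1 for every root.
This is linear in z: 1 + (1.233) z = 0  =>  z = -1/(1.233) = -0.81103,  |z| = 0.81103.
Moduli of all roots: 0.8110.
All moduli strictly greater than 1? No.
Verdict: Not invertible.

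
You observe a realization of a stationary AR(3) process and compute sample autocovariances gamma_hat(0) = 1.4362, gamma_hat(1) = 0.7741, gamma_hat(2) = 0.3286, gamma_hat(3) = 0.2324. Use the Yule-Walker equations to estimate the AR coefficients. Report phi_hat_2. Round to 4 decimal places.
\hat\phi_{2} = -0.1491

The Yule-Walker equations for an AR(p) process read, in matrix form,
  Gamma_p phi = r_p,   with   (Gamma_p)_{ij} = gamma(|i - j|),
                       (r_p)_i = gamma(i),   i,j = 1..p.
Substitute the sample gammas (Toeplitz matrix and right-hand side of size 3):
  Gamma_p = [[1.4362, 0.7741, 0.3286], [0.7741, 1.4362, 0.7741], [0.3286, 0.7741, 1.4362]]
  r_p     = [0.7741, 0.3286, 0.2324]
Written out (R1..R3):
  (R1) 1.4362 phi_1 + 0.7741 phi_2 + 0.3286 phi_3 = 0.7741
  (R2) 0.7741 phi_1 + 1.4362 phi_2 + 0.7741 phi_3 = 0.3286
  (R3) 0.3286 phi_1 + 0.7741 phi_2 + 1.4362 phi_3 = 0.2324
Gaussian elimination:
  R2 <- R2 - (0.7741/1.4362) R1 = R2 - (0.538992) R1:  1.018966 phi_2 + 0.596987 phi_3 = -0.088634
  R3 <- R3 - (0.3286/1.4362) R1 = R3 - (0.228798) R1:  0.596987 phi_2 + 1.361017 phi_3 = 0.055287
  R3 <- R3 - (0.596987/1.018966) R2 = R3 - (0.585875) R2:  1.011257 phi_3 = 0.107216
Back-substitution:
  phi_hat_3 = 0.107216 / 1.011257 = 0.106022
  phi_hat_2 = (-0.088634 - (0.596987)(0.106022)) / 1.018966 = -0.149099
  phi_hat_1 = (0.7741 - (0.7741)(-0.149099) - (0.3286)(0.106022)) / 1.4362 = 0.595098
So phi_hat = [0.5951, -0.1491, 0.1060].
Therefore phi_hat_2 = -0.1491.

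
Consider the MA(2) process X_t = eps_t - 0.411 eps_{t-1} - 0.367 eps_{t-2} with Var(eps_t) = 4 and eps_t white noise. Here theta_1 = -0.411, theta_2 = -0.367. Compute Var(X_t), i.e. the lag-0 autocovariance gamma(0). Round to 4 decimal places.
\gamma(0) = 5.2144

For an MA(q) process X_t = eps_t + sum_i theta_i eps_{t-i} with
Var(eps_t) = sigma^2, the variance is
  gamma(0) = sigma^2 * (1 + sum_i theta_i^2).
  sum_i theta_i^2 = (-0.411)^2 + (-0.367)^2 = 0.168921 + 0.134689 = 0.30361.
  gamma(0) = 4 * (1 + 0.30361) = 4 * 1.30361 = 5.21444, which rounds to 5.2144.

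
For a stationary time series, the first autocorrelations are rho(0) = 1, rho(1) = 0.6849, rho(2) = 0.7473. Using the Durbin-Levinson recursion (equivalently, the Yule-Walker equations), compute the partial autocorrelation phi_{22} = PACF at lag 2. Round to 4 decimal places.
\phi_{22} = 0.5240

The PACF at lag k is phi_{kk}, the last component of the solution
to the Yule-Walker system G_k phi = r_k where
  (G_k)_{ij} = rho(|i - j|), (r_k)_i = rho(i), i,j = 1..k.
Equivalently, Durbin-Levinson gives phi_{kk} iteratively:
  phi_{11} = rho(1)
  phi_{kk} = [rho(k) - sum_{j=1..k-1} phi_{k-1,j} rho(k-j)]
            / [1 - sum_{j=1..k-1} phi_{k-1,j} rho(j)],
  phi_{k,j} = phi_{k-1,j} - phi_{kk} phi_{k-1,k-j},  j = 1..k-1.
Step k = 1:
  phi_11 = rho(1) = 0.6849.
Step k = 2:
  phi_22 = [rho(2) - phi_11 rho(1)] / [1 - phi_11 rho(1)] = [0.7473 - (0.6849)(0.6849)] / [1 - (0.6849)(0.6849)]
         = 0.27821199 / 0.53091199 = 0.524.
Therefore phi_{22} = 0.5240.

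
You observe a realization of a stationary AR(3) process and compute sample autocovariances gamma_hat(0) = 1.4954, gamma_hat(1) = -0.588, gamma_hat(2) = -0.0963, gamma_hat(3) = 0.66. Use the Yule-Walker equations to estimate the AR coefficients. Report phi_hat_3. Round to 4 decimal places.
\hat\phi_{3} = 0.3900

The Yule-Walker equations for an AR(p) process read, in matrix form,
  Gamma_p phi = r_p,   with   (Gamma_p)_{ij} = gamma(|i - j|),
                       (r_p)_i = gamma(i),   i,j = 1..p.
Substitute the sample gammas (Toeplitz matrix and right-hand side of size 3):
  Gamma_p = [[1.4954, -0.588, -0.0963], [-0.588, 1.4954, -0.588], [-0.0963, -0.588, 1.4954]]
  r_p     = [-0.588, -0.0963, 0.66]
Written out (R1..R3):
  (R1) 1.4954 phi_1 - 0.588 phi_2 - 0.0963 phi_3 = -0.588
  (R2) -0.588 phi_1 + 1.4954 phi_2 - 0.588 phi_3 = -0.0963
  (R3) -0.0963 phi_1 - 0.588 phi_2 + 1.4954 phi_3 = 0.66
Gaussian elimination:
  R2 <- R2 - (-0.588/1.4954) R1 = R2 - (-0.393206) R1:  1.264195 phi_2 - 0.625866 phi_3 = -0.327505
  R3 <- R3 - (-0.0963/1.4954) R1 = R3 - (-0.064397) R1:  -0.625866 phi_2 + 1.489199 phi_3 = 0.622134
  R3 <- R3 - (-0.625866/1.264195) R2 = R3 - (-0.495071) R2:  1.179351 phi_3 = 0.459996
Back-substitution:
  phi_hat_3 = 0.459996 / 1.179351 = 0.390042
  phi_hat_2 = (-0.327505 - (-0.625866)(0.390042)) / 1.264195 = -0.065964
  phi_hat_1 = (-0.588 - (-0.588)(-0.065964) - (-0.0963)(0.390042)) / 1.4954 = -0.394025
So phi_hat = [-0.3940, -0.0660, 0.3900].
Therefore phi_hat_3 = 0.3900.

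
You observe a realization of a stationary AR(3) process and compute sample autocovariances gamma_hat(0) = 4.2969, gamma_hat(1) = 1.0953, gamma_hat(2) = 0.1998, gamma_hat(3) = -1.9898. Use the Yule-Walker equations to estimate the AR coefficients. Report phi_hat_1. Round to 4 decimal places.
\hat\phi_{1} = 0.2500

The Yule-Walker equations for an AR(p) process read, in matrix form,
  Gamma_p phi = r_p,   with   (Gamma_p)_{ij} = gamma(|i - j|),
                       (r_p)_i = gamma(i),   i,j = 1..p.
Substitute the sample gammas (Toeplitz matrix and right-hand side of size 3):
  Gamma_p = [[4.2969, 1.0953, 0.1998], [1.0953, 4.2969, 1.0953], [0.1998, 1.0953, 4.2969]]
  r_p     = [1.0953, 0.1998, -1.9898]
Written out (R1..R3):
  (R1) 4.2969 phi_1 + 1.0953 phi_2 + 0.1998 phi_3 = 1.0953
  (R2) 1.0953 phi_1 + 4.2969 phi_2 + 1.0953 phi_3 = 0.1998
  (R3) 0.1998 phi_1 + 1.0953 phi_2 + 4.2969 phi_3 = -1.9898
Gaussian elimination:
  R2 <- R2 - (1.0953/4.2969) R1 = R2 - (0.254905) R1:  4.017703 phi_2 + 1.04437 phi_3 = -0.079397
  R3 <- R3 - (0.1998/4.2969) R1 = R3 - (0.046499) R1:  1.04437 phi_2 + 4.28761 phi_3 = -2.04073
  R3 <- R3 - (1.04437/4.017703) R2 = R3 - (0.259942) R2:  4.016134 phi_3 = -2.020091
Back-substitution:
  phi_hat_3 = -2.020091 / 4.016134 = -0.502994
  phi_hat_2 = (-0.079397 - (1.04437)(-0.502994)) / 4.017703 = 0.110987
  phi_hat_1 = (1.0953 - (1.0953)(0.110987) - (0.1998)(-0.502994)) / 4.2969 = 0.250002
So phi_hat = [0.2500, 0.1110, -0.5030].
Therefore phi_hat_1 = 0.2500.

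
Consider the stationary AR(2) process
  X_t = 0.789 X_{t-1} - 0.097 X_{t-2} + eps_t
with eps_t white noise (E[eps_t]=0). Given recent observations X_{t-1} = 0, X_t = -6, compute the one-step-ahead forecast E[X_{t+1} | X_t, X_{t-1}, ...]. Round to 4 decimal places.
E[X_{t+1} \mid \mathcal F_t] = -4.7340

For an AR(p) model X_t = c + sum_i phi_i X_{t-i} + eps_t, the
one-step-ahead conditional mean is
  E[X_{t+1} | X_t, ...] = c + sum_i phi_i X_{t+1-i}.
Substitute known values:
  E[X_{t+1} | ...] = (0.789) * (-6) + (-0.097) * (0)
                   = -4.7340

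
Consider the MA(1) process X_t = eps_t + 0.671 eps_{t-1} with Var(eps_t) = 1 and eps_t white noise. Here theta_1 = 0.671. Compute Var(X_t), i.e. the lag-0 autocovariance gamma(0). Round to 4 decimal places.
\gamma(0) = 1.4502

For an MA(q) process X_t = eps_t + sum_i theta_i eps_{t-i} with
Var(eps_t) = sigma^2, the variance is
  gamma(0) = sigma^2 * (1 + sum_i theta_i^2).
  sum_i theta_i^2 = (0.671)^2 = 0.450241.
  gamma(0) = 1 * (1 + 0.450241) = 1 * 1.450241 = 1.450241, which rounds to 1.4502.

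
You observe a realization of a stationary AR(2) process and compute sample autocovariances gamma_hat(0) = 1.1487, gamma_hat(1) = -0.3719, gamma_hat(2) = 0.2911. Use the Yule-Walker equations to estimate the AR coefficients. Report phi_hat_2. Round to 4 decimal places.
\hat\phi_{2} = 0.1660

The Yule-Walker equations for an AR(p) process read, in matrix form,
  Gamma_p phi = r_p,   with   (Gamma_p)_{ij} = gamma(|i - j|),
                       (r_p)_i = gamma(i),   i,j = 1..p.
Substitute the sample gammas (Toeplitz matrix and right-hand side of size 2):
  Gamma_p = [[1.1487, -0.3719], [-0.3719, 1.1487]]
  r_p     = [-0.3719, 0.2911]
Written out:
  1.1487 phi_1 - 0.3719 phi_2 = -0.3719
  -0.3719 phi_1 + 1.1487 phi_2 = 0.2911
Solve by Cramer's rule:
  det = gamma(0)^2 - gamma(1)^2 = (1.1487)^2 - (-0.3719)^2 = 1.31951169 - 0.13830961 = 1.18120208
  phi_hat_1 = [gamma(1) gamma(0) - gamma(1) gamma(2)] / det = [(-0.3719)(1.1487) - (-0.3719)(0.2911)] / 1.18120208 = -0.31894144 / 1.18120208 = -0.27
  phi_hat_2 = [gamma(0) gamma(2) - gamma(1)^2] / det = [(1.1487)(0.2911) - (-0.3719)^2] / 1.18120208 = 0.19607696 / 1.18120208 = 0.166
So phi_hat = [-0.2700, 0.1660].
Therefore phi_hat_2 = 0.1660.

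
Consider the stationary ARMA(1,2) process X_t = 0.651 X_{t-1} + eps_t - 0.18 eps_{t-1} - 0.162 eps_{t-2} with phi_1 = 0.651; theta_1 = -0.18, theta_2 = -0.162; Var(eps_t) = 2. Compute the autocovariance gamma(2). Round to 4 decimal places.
\gamma(2) = 0.4087

Multiply the model equation by X_{t-k} and take expectations. With theta_0 = psi_0 = 1 and psi_j the MA(infinity) weights, this gives
  gamma(k) - sum_i phi_i gamma(k-i) = c_k,
  c_k = sigma^2 * sum_{j=k..q} theta_j psi_{j-k}   (c_k = 0 for k > q),
using gamma(-m) = gamma(m).
psi-weights needed (psi_j = theta_j + sum_i phi_i psi_{j-i}):
  psi_1 = theta_1 + phi_1 = -0.18 + (0.651) = 0.471
  psi_2 = theta_2 + phi_1 psi_1 = -0.162 + (0.651)(0.471) = 0.144621
Right-hand sides:
  c_0 = sigma^2 (1 + theta_1 psi_1 + theta_2 psi_2) = 2 * (1 + (-0.18)(0.471) + (-0.162)(0.144621)) = 2 * 0.891791 = 1.783583
  c_1 = sigma^2 (theta_1 + theta_2 psi_1) = 2 * (-0.18 + (-0.162)(0.471)) = -0.512604
  c_2 = sigma^2 theta_2 = 2 * (-0.162) = -0.324
Equations for k = 0 and k = 1 (AR order 1):
  gamma(0) = phi_1 gamma(1) + c_0
  gamma(1) = phi_1 gamma(0) + c_1
Substituting the second into the first: gamma(0) (1 - phi_1^2) = c_0 + phi_1 c_1, so
  gamma(0) = (c_0 + phi_1 c_1) / (1 - phi_1^2) = (1.783583 + (0.651)(-0.512604)) / (1 - (0.651)^2) = 1.449878 / 0.576199 = 2.516279.
  gamma(1) = phi_1 gamma(0) + c_1 = (0.651)(2.516279) + (-0.512604) = 1.125494.
For k = 2: gamma(2) = phi_1 gamma(1) + c_2
  = (0.651)(1.125494) + (-0.324) = 0.408696.
Therefore gamma(2) = 0.4087 (to 4 decimal places).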